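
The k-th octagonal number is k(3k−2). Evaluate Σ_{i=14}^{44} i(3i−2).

Σ i(3i−2) = 3Σi² − 2Σi over i = 14..44.
Σi = 990 − 91 = 899 and Σi² = 29370 − 819 = 28551.
3·28551 − 2·899 = 83855.

83855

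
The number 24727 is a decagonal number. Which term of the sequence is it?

Set n(4n−3) = 24727, giving 4n² − 3n − 24727 = 0.
The discriminant is 9 + 16·24727 = 395641, and √395641 = 629.
So n = (3 + 629) / 8 = 632/8 = 79.

79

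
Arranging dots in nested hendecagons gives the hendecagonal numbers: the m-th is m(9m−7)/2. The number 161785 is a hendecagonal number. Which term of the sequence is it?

Set n(9n−7)/2 = 161785, giving 9n² − 7n − 323570 = 0.
The discriminant is 49 + 72·161785 = 11648569, and √11648569 = 3413.
So n = (7 + 3413) / 18 = 3420/18 = 190.

190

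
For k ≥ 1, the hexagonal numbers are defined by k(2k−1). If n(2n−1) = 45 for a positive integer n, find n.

5

Set n(2n−1) = 45, giving 2n² − n − 45 = 0.
The discriminant is 1 + 8·45 = 361, and √361 = 19.
So n = (1 + 19) / 4 = 20/4 = 5.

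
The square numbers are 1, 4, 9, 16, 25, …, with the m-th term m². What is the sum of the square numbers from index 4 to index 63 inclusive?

85330

Σ_{i=4}^{63} i² = 85344 − 14 = 85330.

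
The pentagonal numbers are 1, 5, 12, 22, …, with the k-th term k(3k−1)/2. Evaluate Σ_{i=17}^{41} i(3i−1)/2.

Σ i(3i−1)/2 = (3Σi² − Σi) / 2 over i = 17..41.
Σi = 861 − 136 = 725 and Σi² = 23821 − 1496 = 22325.
(3·22325 − 1·725) / 2 = 66250/2 = 33125.

33125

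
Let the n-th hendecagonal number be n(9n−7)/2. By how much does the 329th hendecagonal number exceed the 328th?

Consecutive hendecagonal numbers differ by 9n − 8: here 9·329 − 8 = 2953.

2953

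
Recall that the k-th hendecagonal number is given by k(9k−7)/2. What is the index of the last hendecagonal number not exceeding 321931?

267

Solve n(9n−7)/2 ≤ 321931 for integer n.
n = 267 gives 319866 ≤ 321931, while n = 268 gives 322270 > 321931; so the answer is index 267.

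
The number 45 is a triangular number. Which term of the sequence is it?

9

Set n(n+1)/2 = 45, giving n² + n − 90 = 0.
So n = (-1 + 19) / 2 = 18/2 = 9.
Check: 9·10/2 = 45. ✓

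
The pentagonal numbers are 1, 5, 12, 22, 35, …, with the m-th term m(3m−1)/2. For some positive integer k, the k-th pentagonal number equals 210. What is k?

12

Set n(3n−1)/2 = 210, giving 3n² − n − 420 = 0.
The discriminant is 1 + 24·210 = 5041, and √5041 = 71.
So n = (1 + 71) / 6 = 72/6 = 12.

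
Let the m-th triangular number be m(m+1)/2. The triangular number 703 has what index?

Set n(n+1)/2 = 703, giving n² + n − 1406 = 0.
The discriminant is 1 + 8·703 = 5625, and √5625 = 75.
So n = (-1 + 75) / 2 = 74/2 = 37.
Check: 37·38/2 = 703. ✓

37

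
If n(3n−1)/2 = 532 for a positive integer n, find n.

19

Set n(3n−1)/2 = 532, giving 3n² − n − 1064 = 0.
So n = (1 + 113) / 6 = 114/6 = 19.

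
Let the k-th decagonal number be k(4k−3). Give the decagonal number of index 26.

2626

The 26th decagonal number is n(4n−3) with n = 26.
26·(4·26 − 3) = 26·101 = 2626.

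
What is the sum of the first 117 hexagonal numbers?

Σ i(2i−1) = 2Σi² − Σi over i = 1..117.
Σi = 6903 and Σi² = 540735.
2·540735 − 1·6903 = 1074567.

1074567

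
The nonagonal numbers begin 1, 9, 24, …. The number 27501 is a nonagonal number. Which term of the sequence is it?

Set n(7n−5)/2 = 27501, giving 7n² − 5n − 55002 = 0.
The discriminant is 25 + 56·27501 = 1540081, and √1540081 = 1241.
So n = (5 + 1241) / 14 = 1246/14 = 89.

89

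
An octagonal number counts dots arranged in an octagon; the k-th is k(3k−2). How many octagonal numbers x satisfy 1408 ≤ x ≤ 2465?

8

The n-th octagonal number is n(3n−2).
Smallest index with value ≥ 1408: n = 22 (giving 1408).
Largest index with value ≤ 2465: n = 29 (giving 2465).
Indices 22 through 29: 8 terms.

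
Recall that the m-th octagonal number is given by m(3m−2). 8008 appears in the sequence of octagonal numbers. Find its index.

52

Set n(3n−2) = 8008, giving 3n² − 2n − 8008 = 0.
So n = (2 + 310) / 6 = 312/6 = 52.
Check: 52·(3·52 − 2) = 8008. ✓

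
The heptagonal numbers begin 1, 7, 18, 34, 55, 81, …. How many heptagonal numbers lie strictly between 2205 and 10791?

35

The n-th heptagonal number is n(5n−3)/2.
Smallest index with value > 2205: n = 31 (giving 2356).
Largest index with value < 10791: n = 65 (giving 10465).
Indices 31 through 65: 35 terms.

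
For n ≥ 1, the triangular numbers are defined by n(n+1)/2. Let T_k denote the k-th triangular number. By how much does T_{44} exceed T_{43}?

44

Consecutive triangular numbers differ by n: T_{44} − T_{43} = 44.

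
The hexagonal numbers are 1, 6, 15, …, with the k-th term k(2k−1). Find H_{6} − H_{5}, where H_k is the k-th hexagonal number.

21

Consecutive hexagonal numbers differ by 4n − 3: here 4·6 − 3 = 21.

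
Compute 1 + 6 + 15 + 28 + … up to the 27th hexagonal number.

Σ i(2i−1) = 2Σi² − Σi over i = 1..27.
Σi = 378 and Σi² = 6930.
2·6930 − 1·378 = 13482.

13482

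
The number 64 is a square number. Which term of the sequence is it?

8

We need n² = 64, so n = √64 = 8.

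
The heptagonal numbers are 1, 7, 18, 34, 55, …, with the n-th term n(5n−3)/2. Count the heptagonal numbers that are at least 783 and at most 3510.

20

The n-th heptagonal number is n(5n−3)/2.
Smallest index with value ≥ 783: n = 18 (giving 783).
Largest index with value ≤ 3510: n = 37 (giving 3367).
Indices 18 through 37: 20 terms.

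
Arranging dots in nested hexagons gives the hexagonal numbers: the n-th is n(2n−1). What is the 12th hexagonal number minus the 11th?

Consecutive hexagonal numbers differ by 4n − 3: here 4·12 − 3 = 45.

45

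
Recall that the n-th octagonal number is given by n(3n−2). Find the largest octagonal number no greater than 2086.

Solve n(3n−2) ≤ 2086 for integer n.
n = 26 gives 1976 ≤ 2086, while n = 27 gives 2133 > 2086; so the answer is 1976.

1976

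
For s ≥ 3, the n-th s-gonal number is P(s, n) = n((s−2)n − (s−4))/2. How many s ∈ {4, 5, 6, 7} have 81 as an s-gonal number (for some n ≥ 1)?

s = 4: P(4, 9) = 81. ✓
s = 5: P(5, 7) = 70 and P(5, 8) = 92; 81 is not s-gonal.
s = 6: P(6, 6) = 66 and P(6, 7) = 91; 81 is not s-gonal.
s = 7: P(7, 6) = 81. ✓
Hits: s ∈ {4, 7} → 2.

2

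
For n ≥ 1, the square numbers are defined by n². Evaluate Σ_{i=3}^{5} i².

Σ_{i=3}^{5} i² = 55 − 5 = 50.

50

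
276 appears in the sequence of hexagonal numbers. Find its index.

12

Set n(2n−1) = 276, giving 2n² − n − 276 = 0.
The discriminant is 1 + 8·276 = 2209, and √2209 = 47.
So n = (1 + 47) / 4 = 48/4 = 12.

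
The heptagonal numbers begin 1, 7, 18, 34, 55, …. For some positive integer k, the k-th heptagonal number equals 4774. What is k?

Set n(5n−3)/2 = 4774, giving 5n² − 3n − 9548 = 0.
The discriminant is 9 + 40·4774 = 190969, and √190969 = 437.
So n = (3 + 437) / 10 = 440/10 = 44.

44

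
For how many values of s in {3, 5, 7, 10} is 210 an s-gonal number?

s = 3: P(3, 20) = 210. ✓
s = 5: P(5, 12) = 210. ✓
s = 7: P(7, 9) = 189 and P(7, 10) = 235; 210 is not s-gonal.
s = 10: P(10, 7) = 175 and P(10, 8) = 232; 210 is not s-gonal.
Hits: s ∈ {3, 5} → 2.

2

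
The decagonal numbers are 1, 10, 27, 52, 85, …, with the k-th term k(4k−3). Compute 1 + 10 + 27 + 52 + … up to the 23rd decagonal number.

16468

Σ i(4i−3) = 4Σi² − 3Σi over i = 1..23.
Σi = 276 and Σi² = 4324.
4·4324 − 3·276 = 16468.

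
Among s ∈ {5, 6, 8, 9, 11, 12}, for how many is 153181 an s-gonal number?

s = 5: P(5, 319) = 152482 and P(5, 320) = 153440; 153181 is not s-gonal.
s = 6: P(6, 277) = 153181. ✓
s = 8: P(8, 226) = 152776 and P(8, 227) = 154133; 153181 is not s-gonal.
s = 9: P(9, 209) = 152361 and P(9, 210) = 153825; 153181 is not s-gonal.
s = 11: P(11, 184) = 151708 and P(11, 185) = 153365; 153181 is not s-gonal.
s = 12: P(12, 175) = 152425 and P(12, 176) = 154176; 153181 is not s-gonal.
Hits: s ∈ {6} → 1.

1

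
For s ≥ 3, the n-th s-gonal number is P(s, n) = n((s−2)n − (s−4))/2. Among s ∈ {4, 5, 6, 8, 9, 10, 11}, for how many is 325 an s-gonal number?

s = 4: P(4, 18) = 324 and P(4, 19) = 361; 325 is not s-gonal.
s = 5: P(5, 14) = 287 and P(5, 15) = 330; 325 is not s-gonal.
s = 6: P(6, 13) = 325. ✓
s = 8: P(8, 10) = 280 and P(8, 11) = 341; 325 is not s-gonal.
s = 9: P(9, 10) = 325. ✓
s = 10: P(10, 9) = 297 and P(10, 10) = 370; 325 is not s-gonal.
s = 11: P(11, 8) = 260 and P(11, 9) = 333; 325 is not s-gonal.
Hits: s ∈ {6, 9} → 2.

2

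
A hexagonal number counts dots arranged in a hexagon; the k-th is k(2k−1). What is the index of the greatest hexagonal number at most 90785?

213

Solve n(2n−1) ≤ 90785 for integer n.
n = 213 gives 90525 ≤ 90785, while n = 214 gives 91378 > 90785; so the answer is index 213.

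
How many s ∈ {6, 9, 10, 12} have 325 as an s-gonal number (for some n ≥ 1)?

s = 6: P(6, 13) = 325. ✓
s = 9: P(9, 10) = 325. ✓
s = 10: P(10, 9) = 297 and P(10, 10) = 370; 325 is not s-gonal.
s = 12: P(12, 8) = 288 and P(12, 9) = 369; 325 is not s-gonal.
Hits: s ∈ {6, 9} → 2.

2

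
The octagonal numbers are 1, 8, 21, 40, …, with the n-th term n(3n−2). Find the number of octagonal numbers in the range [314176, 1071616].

275

The n-th octagonal number is n(3n−2).
Smallest index with value ≥ 314176: n = 324 (giving 314280).
Largest index with value ≤ 1071616: n = 598 (giving 1071616).
Indices 324 through 598: 275 terms.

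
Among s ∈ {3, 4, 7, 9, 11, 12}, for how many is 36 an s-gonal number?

s = 3: P(3, 8) = 36. ✓
s = 4: P(4, 6) = 36. ✓
s = 7: P(7, 4) = 34 and P(7, 5) = 55; 36 is not s-gonal.
s = 9: P(9, 3) = 24 and P(9, 4) = 46; 36 is not s-gonal.
s = 11: P(11, 3) = 30 and P(11, 4) = 58; 36 is not s-gonal.
s = 12: P(12, 3) = 33 and P(12, 4) = 64; 36 is not s-gonal.
Hits: s ∈ {3, 4} → 2.

2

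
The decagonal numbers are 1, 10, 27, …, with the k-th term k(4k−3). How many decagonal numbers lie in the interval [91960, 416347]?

172

The n-th decagonal number is n(4n−3).
Smallest index with value ≥ 91960: n = 152 (giving 91960).
Largest index with value ≤ 416347: n = 323 (giving 416347).
Indices 152 through 323: 172 terms.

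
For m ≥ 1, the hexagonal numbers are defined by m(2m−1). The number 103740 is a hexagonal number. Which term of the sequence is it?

Set n(2n−1) = 103740, giving 2n² − n − 103740 = 0.
So n = (1 + 911) / 4 = 912/4 = 228.

228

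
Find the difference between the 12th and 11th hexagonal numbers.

45

Consecutive hexagonal numbers differ by 4n − 3: here 4·12 − 3 = 45.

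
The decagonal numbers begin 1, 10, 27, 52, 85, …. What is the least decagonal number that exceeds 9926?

Solve n(4n−3) > 9926 for integer n.
The largest n with value ≤ 9926 is 50 (since 9850 ≤ 9926 < 10251), so the first above is n = 51, value 10251.

10251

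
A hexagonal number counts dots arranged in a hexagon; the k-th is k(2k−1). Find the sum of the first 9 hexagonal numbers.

525

Σ i(2i−1) = 2Σi² − Σi over i = 1..9.
Σi = 45 and Σi² = 285.
2·285 − 1·45 = 525.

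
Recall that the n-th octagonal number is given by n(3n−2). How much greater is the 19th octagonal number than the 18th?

Consecutive octagonal numbers differ by 6n − 5: here 6·19 − 5 = 109.

109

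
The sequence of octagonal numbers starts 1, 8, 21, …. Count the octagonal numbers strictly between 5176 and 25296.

51

The n-th octagonal number is n(3n−2).
Smallest index with value > 5176: n = 42 (giving 5208).
Largest index with value < 25296: n = 92 (giving 25208).
Indices 42 through 92: 51 terms.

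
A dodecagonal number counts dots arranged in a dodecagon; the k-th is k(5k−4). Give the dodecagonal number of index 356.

632256

356·(5·356 − 4) = 356·1776 = 632256.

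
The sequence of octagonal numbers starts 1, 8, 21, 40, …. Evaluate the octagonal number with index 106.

33496

106·(3·106 − 2) = 106·316 = 33496.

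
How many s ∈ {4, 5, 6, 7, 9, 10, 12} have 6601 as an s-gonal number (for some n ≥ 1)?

s = 4: P(4, 81) = 6561 and P(4, 82) = 6724; 6601 is not s-gonal.
s = 5: P(5, 66) = 6501 and P(5, 67) = 6700; 6601 is not s-gonal.
s = 6: P(6, 57) = 6441 and P(6, 58) = 6670; 6601 is not s-gonal.
s = 7: P(7, 51) = 6426 and P(7, 52) = 6682; 6601 is not s-gonal.
s = 9: P(9, 43) = 6364 and P(9, 44) = 6666; 6601 is not s-gonal.
s = 10: P(10, 41) = 6601. ✓
s = 12: P(12, 36) = 6336 and P(12, 37) = 6697; 6601 is not s-gonal.
Hits: s ∈ {10} → 1.

1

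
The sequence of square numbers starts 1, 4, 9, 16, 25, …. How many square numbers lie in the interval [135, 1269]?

The n-th square number is n².
Smallest index with value ≥ 135: n = 12 (giving 144).
Largest index with value ≤ 1269: n = 35 (giving 1225).
Indices 12 through 35: 24 terms.

24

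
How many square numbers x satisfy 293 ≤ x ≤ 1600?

23

The n-th square number is n².
Smallest index with value ≥ 293: n = 18 (giving 324).
Largest index with value ≤ 1600: n = 40 (giving 1600).
Indices 18 through 40: 23 terms.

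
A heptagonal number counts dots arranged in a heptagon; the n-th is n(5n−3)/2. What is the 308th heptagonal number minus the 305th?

4593

308·(5·308 − 3)/2 = 236698 and 305·(5·305 − 3)/2 = 232105.
Difference: 236698 − 232105 = 4593.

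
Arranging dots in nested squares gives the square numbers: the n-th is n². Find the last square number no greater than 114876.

114244

Solve n² ≤ 114876 for integer n.
n = 338 gives 114244 ≤ 114876, while n = 339 gives 114921 > 114876; so the answer is 114244.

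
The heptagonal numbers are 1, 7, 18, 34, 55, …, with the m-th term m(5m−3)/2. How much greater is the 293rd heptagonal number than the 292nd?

Consecutive heptagonal numbers differ by 5n − 4: here 5·293 − 4 = 1461.

1461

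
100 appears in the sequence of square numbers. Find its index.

We need n² = 100, so n = √100 = 10.
Check: 10² = 100. ✓

10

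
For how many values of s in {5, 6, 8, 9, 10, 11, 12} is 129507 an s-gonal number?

1

s = 5: P(5, 294) = 129507. ✓
s = 6: P(6, 254) = 128778 and P(6, 255) = 129795; 129507 is not s-gonal.
s = 8: P(8, 208) = 129376 and P(8, 209) = 130625; 129507 is not s-gonal.
s = 9: P(9, 192) = 128544 and P(9, 193) = 129889; 129507 is not s-gonal.
s = 10: P(10, 180) = 129060 and P(10, 181) = 130501; 129507 is not s-gonal.
s = 11: P(11, 170) = 129455 and P(11, 171) = 130986; 129507 is not s-gonal.
s = 12: P(12, 161) = 128961 and P(12, 162) = 130572; 129507 is not s-gonal.
Hits: s ∈ {5} → 1.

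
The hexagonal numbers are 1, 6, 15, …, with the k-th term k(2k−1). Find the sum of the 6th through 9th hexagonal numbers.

430

Σ i(2i−1) = 2Σi² − Σi over i = 6..9.
Σi = 45 − 15 = 30 and Σi² = 285 − 55 = 230.
2·230 − 1·30 = 430.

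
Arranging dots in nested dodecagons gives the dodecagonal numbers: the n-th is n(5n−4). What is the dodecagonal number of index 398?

The 398th dodecagonal number is n(5n−4) with n = 398.
398·(5·398 − 4) = 398·1986 = 790428.

790428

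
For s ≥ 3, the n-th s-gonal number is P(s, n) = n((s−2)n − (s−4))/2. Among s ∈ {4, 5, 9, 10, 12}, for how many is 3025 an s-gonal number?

s = 4: P(4, 55) = 3025. ✓
s = 5: P(5, 45) = 3015 and P(5, 46) = 3151; 3025 is not s-gonal.
s = 9: P(9, 29) = 2871 and P(9, 30) = 3075; 3025 is not s-gonal.
s = 10: P(10, 27) = 2835 and P(10, 28) = 3052; 3025 is not s-gonal.
s = 12: P(12, 25) = 3025. ✓
Hits: s ∈ {4, 12} → 2.

2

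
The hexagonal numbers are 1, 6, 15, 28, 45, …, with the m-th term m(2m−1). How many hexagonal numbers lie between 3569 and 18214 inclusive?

53

The n-th hexagonal number is n(2n−1).
Smallest index with value ≥ 3569: n = 43 (giving 3655).
Largest index with value ≤ 18214: n = 95 (giving 17955).
Indices 43 through 95: 53 terms.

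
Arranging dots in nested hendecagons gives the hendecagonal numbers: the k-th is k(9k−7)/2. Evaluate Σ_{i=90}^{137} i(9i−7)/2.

2804952

Σ i(9i−7)/2 = (9Σi² − 7Σi) / 2 over i = 90..137.
Σi = 9453 − 4005 = 5448 and Σi² = 866525 − 238965 = 627560.
(9·627560 − 7·5448) / 2 = 5609904/2 = 2804952.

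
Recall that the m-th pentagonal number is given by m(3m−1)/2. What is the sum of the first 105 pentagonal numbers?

584325

Σ i(3i−1)/2 = (3Σi² − Σi) / 2 over i = 1..105.
Σi = 5565 and Σi² = 391405.
(3·391405 − 1·5565) / 2 = 1168650/2 = 584325.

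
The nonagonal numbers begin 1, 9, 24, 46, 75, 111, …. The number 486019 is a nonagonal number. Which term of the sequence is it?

Set n(7n−5)/2 = 486019, giving 7n² − 5n − 972038 = 0.
The discriminant is 25 + 56·486019 = 27217089, and √27217089 = 5217.
So n = (5 + 5217) / 14 = 5222/14 = 373.
Check: 373·(7·373 − 5)/2 = 486019. ✓

373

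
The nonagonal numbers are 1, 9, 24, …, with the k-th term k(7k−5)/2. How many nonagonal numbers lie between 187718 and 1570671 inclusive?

The n-th nonagonal number is n(7n−5)/2.
Smallest index with value ≥ 187718: n = 232 (giving 187804).
Largest index with value ≤ 1570671: n = 670 (giving 1569475).
Indices 232 through 670: 439 terms.

439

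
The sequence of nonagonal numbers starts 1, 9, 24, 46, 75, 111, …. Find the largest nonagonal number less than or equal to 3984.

3961

Solve n(7n−5)/2 ≤ 3984 for integer n.
n = 34 gives 3961 ≤ 3984, while n = 35 gives 4200 > 3984; so the answer is 3961.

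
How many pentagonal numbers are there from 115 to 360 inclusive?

The n-th pentagonal number is n(3n−1)/2.
Smallest index with value ≥ 115: n = 9 (giving 117).
Largest index with value ≤ 360: n = 15 (giving 330).
Indices 9 through 15: 7 terms.

7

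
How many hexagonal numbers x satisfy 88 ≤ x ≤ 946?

16

The n-th hexagonal number is n(2n−1).
Smallest index with value ≥ 88: n = 7 (giving 91).
Largest index with value ≤ 946: n = 22 (giving 946).
Indices 7 through 22: 16 terms.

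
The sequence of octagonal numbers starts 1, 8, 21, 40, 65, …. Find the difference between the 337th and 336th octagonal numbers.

2017

Consecutive octagonal numbers differ by 6n − 5: here 6·337 − 5 = 2017.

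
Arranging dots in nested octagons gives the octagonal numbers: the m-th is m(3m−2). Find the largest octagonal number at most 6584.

6533

Solve n(3n−2) ≤ 6584 for integer n.
n = 47 gives 6533 ≤ 6584, while n = 48 gives 6816 > 6584; so the answer is 6533.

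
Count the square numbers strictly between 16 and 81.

4

The n-th square number is n².
Smallest index with value > 16: n = 5 (giving 25).
Largest index with value < 81: n = 8 (giving 64).
Indices 5 through 8: 4 terms.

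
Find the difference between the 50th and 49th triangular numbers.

Consecutive triangular numbers differ by n: T_{50} − T_{49} = 50.

50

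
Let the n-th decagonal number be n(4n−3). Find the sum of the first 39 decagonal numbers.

79820

Σ i(4i−3) = 4Σi² − 3Σi over i = 1..39.
Σi = 780 and Σi² = 20540.
4·20540 − 3·780 = 79820.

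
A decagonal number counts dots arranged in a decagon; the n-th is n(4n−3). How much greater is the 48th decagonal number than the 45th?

1107

48·(4·48 − 3) = 9072 and 45·(4·45 − 3) = 7965.
Difference: 9072 − 7965 = 1107.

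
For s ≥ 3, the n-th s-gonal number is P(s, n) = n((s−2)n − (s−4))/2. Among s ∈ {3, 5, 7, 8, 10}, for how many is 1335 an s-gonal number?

s = 3: P(3, 51) = 1326 and P(3, 52) = 1378; 1335 is not s-gonal.
s = 5: P(5, 30) = 1335. ✓
s = 7: P(7, 23) = 1288 and P(7, 24) = 1404; 1335 is not s-gonal.
s = 8: P(8, 21) = 1281 and P(8, 22) = 1408; 1335 is not s-gonal.
s = 10: P(10, 18) = 1242 and P(10, 19) = 1387; 1335 is not s-gonal.
Hits: s ∈ {5} → 1.

1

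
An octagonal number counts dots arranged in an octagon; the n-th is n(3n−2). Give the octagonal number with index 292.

292·(3·292 − 2) = 292·874 = 255208.

255208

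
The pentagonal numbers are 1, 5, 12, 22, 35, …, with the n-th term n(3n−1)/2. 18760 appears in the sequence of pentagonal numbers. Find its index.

Set n(3n−1)/2 = 18760, giving 3n² − n − 37520 = 0.
The discriminant is 1 + 24·18760 = 450241, and √450241 = 671.
So n = (1 + 671) / 6 = 672/6 = 112.

112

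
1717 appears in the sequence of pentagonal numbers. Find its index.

Set n(3n−1)/2 = 1717, giving 3n² − n − 3434 = 0.
The discriminant is 1 + 24·1717 = 41209, and √41209 = 203.
So n = (1 + 203) / 6 = 204/6 = 34.

34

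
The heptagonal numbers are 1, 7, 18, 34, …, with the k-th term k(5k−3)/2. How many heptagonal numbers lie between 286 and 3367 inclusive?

27

The n-th heptagonal number is n(5n−3)/2.
Smallest index with value ≥ 286: n = 11 (giving 286).
Largest index with value ≤ 3367: n = 37 (giving 3367).
Indices 11 through 37: 27 terms.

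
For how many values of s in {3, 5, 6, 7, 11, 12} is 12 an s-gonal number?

s = 3: P(3, 4) = 10 and P(3, 5) = 15; 12 is not s-gonal.
s = 5: P(5, 3) = 12. ✓
s = 6: P(6, 2) = 6 and P(6, 3) = 15; 12 is not s-gonal.
s = 7: P(7, 2) = 7 and P(7, 3) = 18; 12 is not s-gonal.
s = 11: P(11, 2) = 11 and P(11, 3) = 30; 12 is not s-gonal.
s = 12: P(12, 2) = 12. ✓
Hits: s ∈ {5, 12} → 2.

2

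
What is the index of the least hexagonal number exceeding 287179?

Solve n(2n−1) > 287179 for integer n.
The largest n with value ≤ 287179 is 379 (since 286903 ≤ 287179 < 288420), so the first above is n = 380, value 288420.

380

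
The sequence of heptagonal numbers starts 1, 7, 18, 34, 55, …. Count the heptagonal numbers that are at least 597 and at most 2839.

The n-th heptagonal number is n(5n−3)/2.
Smallest index with value ≥ 597: n = 16 (giving 616).
Largest index with value ≤ 2839: n = 34 (giving 2839).
Indices 16 through 34: 19 terms.

19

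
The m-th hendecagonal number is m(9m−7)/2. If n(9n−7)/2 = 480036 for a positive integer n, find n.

327

Set n(9n−7)/2 = 480036, giving 9n² − 7n − 960072 = 0.
The discriminant is 49 + 72·480036 = 34562641, and √34562641 = 5879.
So n = (7 + 5879) / 18 = 5886/18 = 327.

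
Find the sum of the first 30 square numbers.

Σ_{i=1}^{30} i² = 30·31·61/6 = 9455.

9455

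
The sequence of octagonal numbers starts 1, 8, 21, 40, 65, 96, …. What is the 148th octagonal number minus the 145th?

148·(3·148 − 2) = 65416 and 145·(3·145 − 2) = 62785.
Difference: 65416 − 62785 = 2631.

2631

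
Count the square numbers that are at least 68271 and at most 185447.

The n-th square number is n².
Smallest index with value ≥ 68271: n = 262 (giving 68644).
Largest index with value ≤ 185447: n = 430 (giving 184900).
Indices 262 through 430: 169 terms.

169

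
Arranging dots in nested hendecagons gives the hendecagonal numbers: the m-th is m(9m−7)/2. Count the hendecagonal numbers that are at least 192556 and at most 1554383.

381

The n-th hendecagonal number is n(9n−7)/2.
Smallest index with value ≥ 192556: n = 208 (giving 193960).
Largest index with value ≤ 1554383: n = 588 (giving 1553790).
Indices 208 through 588: 381 terms.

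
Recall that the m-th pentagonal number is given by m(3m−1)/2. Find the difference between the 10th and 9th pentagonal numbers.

28

Consecutive pentagonal numbers differ by 3n − 2: here 3·10 − 2 = 28.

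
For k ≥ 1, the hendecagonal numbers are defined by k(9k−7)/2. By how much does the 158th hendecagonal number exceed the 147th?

15059

158·(9·158 − 7)/2 = 111785 and 147·(9·147 − 7)/2 = 96726.
Difference: 111785 − 96726 = 15059.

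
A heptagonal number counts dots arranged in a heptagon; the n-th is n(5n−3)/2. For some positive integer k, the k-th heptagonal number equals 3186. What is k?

Set n(5n−3)/2 = 3186, giving 5n² − 3n − 6372 = 0.
So n = (3 + 357) / 10 = 360/10 = 36.

36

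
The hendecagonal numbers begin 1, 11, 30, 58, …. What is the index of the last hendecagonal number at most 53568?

Solve n(9n−7)/2 ≤ 53568 for integer n.
n = 109 gives 53083 ≤ 53568, while n = 110 gives 54065 > 53568; so the answer is index 109.

109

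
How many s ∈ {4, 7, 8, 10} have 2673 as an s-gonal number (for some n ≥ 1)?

1

s = 4: P(4, 51) = 2601 and P(4, 52) = 2704; 2673 is not s-gonal.
s = 7: P(7, 33) = 2673. ✓
s = 8: P(8, 30) = 2640 and P(8, 31) = 2821; 2673 is not s-gonal.
s = 10: P(10, 26) = 2626 and P(10, 27) = 2835; 2673 is not s-gonal.
Hits: s ∈ {7} → 1.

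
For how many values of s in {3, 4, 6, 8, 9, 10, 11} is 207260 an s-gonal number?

1

s = 3: P(3, 643) = 207046 and P(3, 644) = 207690; 207260 is not s-gonal.
s = 4: P(4, 455) = 207025 and P(4, 456) = 207936; 207260 is not s-gonal.
s = 6: P(6, 322) = 207046 and P(6, 323) = 208335; 207260 is not s-gonal.
s = 8: P(8, 263) = 206981 and P(8, 264) = 208560; 207260 is not s-gonal.
s = 9: P(9, 243) = 206064 and P(9, 244) = 207766; 207260 is not s-gonal.
s = 10: P(10, 228) = 207252 and P(10, 229) = 209077; 207260 is not s-gonal.
s = 11: P(11, 215) = 207260. ✓
Hits: s ∈ {11} → 1.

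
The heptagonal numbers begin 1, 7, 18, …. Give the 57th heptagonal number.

The 57th heptagonal number is n(5n−3)/2 with n = 57.
57·(5·57 − 3)/2 = 57·282/2 = 57·141 = 8037.

8037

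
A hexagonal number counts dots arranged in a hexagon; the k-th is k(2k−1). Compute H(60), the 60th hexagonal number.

7140

60·(2·60 − 1) = 60·119 = 7140.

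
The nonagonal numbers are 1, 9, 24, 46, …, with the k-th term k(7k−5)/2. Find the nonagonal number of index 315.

The 315th nonagonal number is n(7n−5)/2 with n = 315.
315·(7·315 − 5)/2 = 315·2200/2 = 315·1100 = 346500.

346500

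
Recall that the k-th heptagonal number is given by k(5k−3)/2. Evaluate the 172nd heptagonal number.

172·(5·172 − 3)/2 = 172·857/2 = 73702.

73702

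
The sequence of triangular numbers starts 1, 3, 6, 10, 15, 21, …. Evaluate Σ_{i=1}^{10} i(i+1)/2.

Σ i(i+1)/2 = (Σi² + Σi) / 2 over i = 1..10.
Σi = 55 and Σi² = 385.
(1·385 + 1·55) / 2 = 440/2 = 220.

220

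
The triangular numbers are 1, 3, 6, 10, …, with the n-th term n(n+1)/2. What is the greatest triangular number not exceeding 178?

171

Solve n(n+1)/2 ≤ 178 for integer n.
n = 18 gives 171 ≤ 178, while n = 19 gives 190 > 178; so the answer is 171.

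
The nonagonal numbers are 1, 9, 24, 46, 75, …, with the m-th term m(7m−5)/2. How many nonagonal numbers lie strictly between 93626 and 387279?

169

The n-th nonagonal number is n(7n−5)/2.
Smallest index with value > 93626: n = 164 (giving 93726).
Largest index with value < 387279: n = 332 (giving 384954).
Indices 164 through 332: 169 terms.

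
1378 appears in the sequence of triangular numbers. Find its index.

52

Set n(n+1)/2 = 1378, giving n² + n − 2756 = 0.
The discriminant is 1 + 8·1378 = 11025, and √11025 = 105.
So n = (-1 + 105) / 2 = 104/2 = 52.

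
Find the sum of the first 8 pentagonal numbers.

288

Σ i(3i−1)/2 = (3Σi² − Σi) / 2 over i = 1..8.
Σi = 36 and Σi² = 204.
(3·204 − 1·36) / 2 = 576/2 = 288.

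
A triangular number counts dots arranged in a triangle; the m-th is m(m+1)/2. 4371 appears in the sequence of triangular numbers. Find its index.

93

Set n(n+1)/2 = 4371, giving n² + n − 8742 = 0.
So n = (-1 + 187) / 2 = 186/2 = 93.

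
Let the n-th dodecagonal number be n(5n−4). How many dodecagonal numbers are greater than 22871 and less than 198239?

The n-th dodecagonal number is n(5n−4).
Smallest index with value > 22871: n = 69 (giving 23529).
Largest index with value < 198239: n = 199 (giving 197209).
Indices 69 through 199: 131 terms.

131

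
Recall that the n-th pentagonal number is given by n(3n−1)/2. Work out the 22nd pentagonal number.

The 22nd pentagonal number is n(3n−1)/2 with n = 22.
22·(3·22 − 1)/2 = 22·65/2 = 715.

715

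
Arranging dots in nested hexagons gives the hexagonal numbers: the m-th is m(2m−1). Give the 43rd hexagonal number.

3655

The 43rd hexagonal number is n(2n−1) with n = 43.
43·(2·43 − 1) = 43·85 = 3655.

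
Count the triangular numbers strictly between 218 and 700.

16

The n-th triangular number is n(n+1)/2.
Smallest index with value > 218: n = 21 (giving 231).
Largest index with value < 700: n = 36 (giving 666).
Indices 21 through 36: 16 terms.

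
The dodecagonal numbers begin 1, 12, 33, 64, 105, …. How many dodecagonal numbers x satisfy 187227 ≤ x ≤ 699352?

181

The n-th dodecagonal number is n(5n−4).
Smallest index with value ≥ 187227: n = 194 (giving 187404).
Largest index with value ≤ 699352: n = 374 (giving 697884).
Indices 194 through 374: 181 terms.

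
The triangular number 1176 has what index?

Set n(n+1)/2 = 1176, giving n² + n − 2352 = 0.
The discriminant is 1 + 8·1176 = 9409, and √9409 = 97.
So n = (-1 + 97) / 2 = 96/2 = 48.

48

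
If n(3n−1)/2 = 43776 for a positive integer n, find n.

171

Set n(3n−1)/2 = 43776, giving 3n² − n − 87552 = 0.
The discriminant is 1 + 24·43776 = 1050625, and √1050625 = 1025.
So n = (1 + 1025) / 6 = 1026/6 = 171.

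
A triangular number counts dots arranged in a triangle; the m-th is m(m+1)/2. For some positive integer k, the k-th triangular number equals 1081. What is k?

Set n(n+1)/2 = 1081, giving n² + n − 2162 = 0.
So n = (-1 + 93) / 2 = 92/2 = 46.
Check: 46·47/2 = 1081. ✓

46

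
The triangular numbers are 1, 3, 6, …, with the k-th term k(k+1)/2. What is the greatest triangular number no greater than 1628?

Solve n(n+1)/2 ≤ 1628 for integer n.
n = 56 gives 1596 ≤ 1628, while n = 57 gives 1653 > 1628; so the answer is 1596.

1596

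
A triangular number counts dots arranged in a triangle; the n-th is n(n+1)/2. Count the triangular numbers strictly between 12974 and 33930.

The n-th triangular number is n(n+1)/2.
Smallest index with value > 12974: n = 161 (giving 13041).
Largest index with value < 33930: n = 259 (giving 33670).
Indices 161 through 259: 99 terms.

99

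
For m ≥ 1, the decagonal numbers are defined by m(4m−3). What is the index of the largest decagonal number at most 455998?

338

Solve n(4n−3) ≤ 455998 for integer n.
n = 338 gives 455962 ≤ 455998, while n = 339 gives 458667 > 455998; so the answer is index 338.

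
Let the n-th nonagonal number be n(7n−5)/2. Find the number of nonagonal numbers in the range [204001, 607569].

The n-th nonagonal number is n(7n−5)/2.
Smallest index with value ≥ 204001: n = 242 (giving 204369).
Largest index with value ≤ 607569: n = 417 (giving 607569).
Indices 242 through 417: 176 terms.

176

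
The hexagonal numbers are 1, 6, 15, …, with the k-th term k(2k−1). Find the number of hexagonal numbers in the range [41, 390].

10

The n-th hexagonal number is n(2n−1).
Smallest index with value ≥ 41: n = 5 (giving 45).
Largest index with value ≤ 390: n = 14 (giving 378).
Indices 5 through 14: 10 terms.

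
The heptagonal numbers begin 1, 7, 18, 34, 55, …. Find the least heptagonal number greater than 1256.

1288

Solve n(5n−3)/2 > 1256 for integer n.
The largest n with value ≤ 1256 is 22 (since 1177 ≤ 1256 < 1288), so the first above is n = 23, value 1288.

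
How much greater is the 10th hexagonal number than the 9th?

37

Consecutive hexagonal numbers differ by 4n − 3: here 4·10 − 3 = 37.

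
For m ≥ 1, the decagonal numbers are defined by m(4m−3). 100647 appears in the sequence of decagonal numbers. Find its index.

159

Set n(4n−3) = 100647, giving 4n² − 3n − 100647 = 0.
The discriminant is 9 + 16·100647 = 1610361, and √1610361 = 1269.
So n = (3 + 1269) / 8 = 1272/8 = 159.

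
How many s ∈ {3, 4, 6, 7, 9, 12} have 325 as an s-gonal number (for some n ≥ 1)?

s = 3: P(3, 25) = 325. ✓
s = 4: P(4, 18) = 324 and P(4, 19) = 361; 325 is not s-gonal.
s = 6: P(6, 13) = 325. ✓
s = 7: P(7, 11) = 286 and P(7, 12) = 342; 325 is not s-gonal.
s = 9: P(9, 10) = 325. ✓
s = 12: P(12, 8) = 288 and P(12, 9) = 369; 325 is not s-gonal.
Hits: s ∈ {3, 6, 9} → 3.

3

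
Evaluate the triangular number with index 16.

136

The 16th triangular number is n(n+1)/2 with n = 16.
16·17/2 = 272/2 = 136.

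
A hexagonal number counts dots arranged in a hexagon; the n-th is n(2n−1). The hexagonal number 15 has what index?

3

Set n(2n−1) = 15, giving 2n² − n − 15 = 0.
The discriminant is 1 + 8·15 = 121, and √121 = 11.
So n = (1 + 11) / 4 = 12/4 = 3.
Check: 3·(2·3 − 1) = 15. ✓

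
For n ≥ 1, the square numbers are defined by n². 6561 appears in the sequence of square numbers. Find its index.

We need n² = 6561, so n = √6561 = 81.

81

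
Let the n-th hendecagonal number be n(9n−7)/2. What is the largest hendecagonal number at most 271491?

Solve n(9n−7)/2 ≤ 271491 for integer n.
n = 246 gives 271461 ≤ 271491, while n = 247 gives 273676 > 271491; so the answer is 271461.

271461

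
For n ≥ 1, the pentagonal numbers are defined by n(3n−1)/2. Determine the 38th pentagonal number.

The 38th pentagonal number is n(3n−1)/2 with n = 38.
38·(3·38 − 1)/2 = 38·113/2 = 2147.

2147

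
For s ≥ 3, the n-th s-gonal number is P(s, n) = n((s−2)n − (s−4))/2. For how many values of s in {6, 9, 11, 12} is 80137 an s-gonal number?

s = 6: P(6, 200) = 79800 and P(6, 201) = 80601; 80137 is not s-gonal.
s = 9: P(9, 151) = 79426 and P(9, 152) = 80484; 80137 is not s-gonal.
s = 11: P(11, 133) = 79135 and P(11, 134) = 80333; 80137 is not s-gonal.
s = 12: P(12, 127) = 80137. ✓
Hits: s ∈ {12} → 1.

1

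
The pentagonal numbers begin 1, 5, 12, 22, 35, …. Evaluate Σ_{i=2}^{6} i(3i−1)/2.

Σ i(3i−1)/2 = (3Σi² − Σi) / 2 over i = 2..6.
Σi = 21 − 1 = 20 and Σi² = 91 − 1 = 90.
(3·90 − 1·20) / 2 = 250/2 = 125.

125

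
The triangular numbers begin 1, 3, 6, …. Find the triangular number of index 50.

1275

The 50th triangular number is n(n+1)/2 with n = 50.
50·51/2 = 2550/2 = 1275.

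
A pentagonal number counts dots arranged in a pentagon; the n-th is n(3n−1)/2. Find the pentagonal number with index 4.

22

4·(3·4 − 1)/2 = 4·11/2 = 22.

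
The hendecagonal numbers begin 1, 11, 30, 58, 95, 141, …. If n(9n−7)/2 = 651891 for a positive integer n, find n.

381

Set n(9n−7)/2 = 651891, giving 9n² − 7n − 1303782 = 0.
So n = (7 + 6851) / 18 = 6858/18 = 381.
Check: 381·(9·381 − 7)/2 = 651891. ✓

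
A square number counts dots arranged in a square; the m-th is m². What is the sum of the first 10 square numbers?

Σ_{i=1}^{10} i² = 10·11·21/6 = 385.

385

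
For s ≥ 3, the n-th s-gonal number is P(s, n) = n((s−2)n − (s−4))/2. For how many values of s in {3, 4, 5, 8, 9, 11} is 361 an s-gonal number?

s = 3: P(3, 26) = 351 and P(3, 27) = 378; 361 is not s-gonal.
s = 4: P(4, 19) = 361. ✓
s = 5: P(5, 15) = 330 and P(5, 16) = 376; 361 is not s-gonal.
s = 8: P(8, 11) = 341 and P(8, 12) = 408; 361 is not s-gonal.
s = 9: P(9, 10) = 325 and P(9, 11) = 396; 361 is not s-gonal.
s = 11: P(11, 9) = 333 and P(11, 10) = 415; 361 is not s-gonal.
Hits: s ∈ {4} → 1.

1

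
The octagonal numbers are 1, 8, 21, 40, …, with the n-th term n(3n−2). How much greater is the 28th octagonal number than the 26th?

28·(3·28 − 2) = 2296 and 26·(3·26 − 2) = 1976.
Difference: 2296 − 1976 = 320.

320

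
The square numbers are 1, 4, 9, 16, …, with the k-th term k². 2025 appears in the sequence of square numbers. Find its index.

45

We need n² = 2025, so n = √2025 = 45.
Check: 45² = 2025. ✓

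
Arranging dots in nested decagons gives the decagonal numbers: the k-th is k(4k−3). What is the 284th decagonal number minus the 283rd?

Consecutive decagonal numbers differ by 8n − 7: here 8·284 − 7 = 2265.

2265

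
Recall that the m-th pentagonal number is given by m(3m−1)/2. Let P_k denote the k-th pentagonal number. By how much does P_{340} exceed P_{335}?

340·(3·340 − 1)/2 = 173230 and 335·(3·335 − 1)/2 = 168170.
Difference: 173230 − 168170 = 5060.

5060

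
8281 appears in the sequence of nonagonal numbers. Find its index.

49

Set n(7n−5)/2 = 8281, giving 7n² − 5n − 16562 = 0.
So n = (5 + 681) / 14 = 686/14 = 49.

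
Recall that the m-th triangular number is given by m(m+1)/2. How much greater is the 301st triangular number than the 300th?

301

Consecutive triangular numbers differ by n: T_{301} − T_{300} = 301.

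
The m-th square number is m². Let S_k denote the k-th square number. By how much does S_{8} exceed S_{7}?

n² − (n−1)² = 2n − 1, so 8² − 7² = 2·8 − 1 = 15.

15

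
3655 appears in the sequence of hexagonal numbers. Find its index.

Set n(2n−1) = 3655, giving 2n² − n − 3655 = 0.
The discriminant is 1 + 8·3655 = 29241, and √29241 = 171.
So n = (1 + 171) / 4 = 172/4 = 43.
Check: 43·(2·43 − 1) = 3655. ✓

43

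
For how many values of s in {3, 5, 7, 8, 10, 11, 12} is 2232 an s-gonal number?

1

s = 3: P(3, 66) = 2211 and P(3, 67) = 2278; 2232 is not s-gonal.
s = 5: P(5, 38) = 2147 and P(5, 39) = 2262; 2232 is not s-gonal.
s = 7: P(7, 30) = 2205 and P(7, 31) = 2356; 2232 is not s-gonal.
s = 8: P(8, 27) = 2133 and P(8, 28) = 2296; 2232 is not s-gonal.
s = 10: P(10, 24) = 2232. ✓
s = 11: P(11, 22) = 2101 and P(11, 23) = 2300; 2232 is not s-gonal.
s = 12: P(12, 21) = 2121 and P(12, 22) = 2332; 2232 is not s-gonal.
Hits: s ∈ {10} → 1.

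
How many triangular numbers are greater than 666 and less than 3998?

52

The n-th triangular number is n(n+1)/2.
Smallest index with value > 666: n = 37 (giving 703).
Largest index with value < 3998: n = 88 (giving 3916).
Indices 37 through 88: 52 terms.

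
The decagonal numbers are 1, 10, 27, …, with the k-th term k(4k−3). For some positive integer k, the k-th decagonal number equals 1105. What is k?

Set n(4n−3) = 1105, giving 4n² − 3n − 1105 = 0.
The discriminant is 9 + 16·1105 = 17689, and √17689 = 133.
So n = (3 + 133) / 8 = 136/8 = 17.

17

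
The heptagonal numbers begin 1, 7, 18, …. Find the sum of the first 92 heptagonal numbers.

Σ i(5i−3)/2 = (5Σi² − 3Σi) / 2 over i = 1..92.
Σi = 4278 and Σi² = 263810.
(5·263810 − 3·4278) / 2 = 1306216/2 = 653108.

653108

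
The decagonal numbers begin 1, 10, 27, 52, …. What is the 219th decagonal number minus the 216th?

5211

219·(4·219 − 3) = 191187 and 216·(4·216 − 3) = 185976.
Difference: 191187 − 185976 = 5211.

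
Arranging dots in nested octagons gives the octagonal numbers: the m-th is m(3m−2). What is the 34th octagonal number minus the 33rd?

Consecutive octagonal numbers differ by 6n − 5: here 6·34 − 5 = 199.

199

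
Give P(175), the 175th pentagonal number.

The 175th pentagonal number is n(3n−1)/2 with n = 175.
175·(3·175 − 1)/2 = 175·524/2 = 175·262 = 45850.

45850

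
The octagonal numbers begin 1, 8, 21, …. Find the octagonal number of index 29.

2465

29·(3·29 − 2) = 29·85 = 2465.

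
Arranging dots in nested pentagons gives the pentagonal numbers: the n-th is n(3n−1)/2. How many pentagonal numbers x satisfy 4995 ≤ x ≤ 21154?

The n-th pentagonal number is n(3n−1)/2.
Smallest index with value ≥ 4995: n = 58 (giving 5017).
Largest index with value ≤ 21154: n = 118 (giving 20827).
Indices 58 through 118: 61 terms.

61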